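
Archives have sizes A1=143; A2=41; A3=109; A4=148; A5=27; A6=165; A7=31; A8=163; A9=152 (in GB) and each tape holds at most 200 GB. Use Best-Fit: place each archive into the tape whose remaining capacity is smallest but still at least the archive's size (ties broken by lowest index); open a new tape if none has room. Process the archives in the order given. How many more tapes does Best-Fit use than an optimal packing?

Best-Fit: [143,41] [109] [148,27] [165,31] [163] [152] → 6 tapes.
6 archives exceed 100 GB (half the capacity), and no two of those can share a tape, so at least 6 tapes are needed.
So 6 is already optimal.

0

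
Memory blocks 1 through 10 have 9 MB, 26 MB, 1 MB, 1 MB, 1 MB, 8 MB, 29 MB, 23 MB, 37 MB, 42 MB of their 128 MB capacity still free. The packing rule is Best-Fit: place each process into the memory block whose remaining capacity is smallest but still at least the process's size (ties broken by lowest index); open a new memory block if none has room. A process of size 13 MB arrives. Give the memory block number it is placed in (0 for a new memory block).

Memory blocks with room: memory block 2 (26 MB), memory block 7 (29 MB), memory block 8 (23 MB), memory block 9 (37 MB), memory block 10 (42 MB).
Tightest fit is memory block 8 with 23 MB free.

8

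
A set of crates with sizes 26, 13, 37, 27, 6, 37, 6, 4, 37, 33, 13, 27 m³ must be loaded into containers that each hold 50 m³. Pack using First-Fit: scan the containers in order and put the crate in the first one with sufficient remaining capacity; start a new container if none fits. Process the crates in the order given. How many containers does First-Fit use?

7 containers

Put 26 m³ in container 1; 24 m³ remain.
Put 13 m³ in container 1; 11 m³ remain.
Put 37 m³ in container 2; 13 m³ remain.
Put 27 m³ in container 3; 23 m³ remain.
Put 6 m³ in container 1; 5 m³ remain.
Put 37 m³ in container 4; 13 m³ remain.
Put 6 m³ in container 2; 7 m³ remain.
Put 4 m³ in container 1; 1 m³ remain.
Put 37 m³ in container 5; 13 m³ remain.
Put 33 m³ in container 6; 17 m³ remain.
Put 13 m³ in container 3; 10 m³ remain.
Put 27 m³ in container 7; 23 m³ remain.
Final containers: [26,13,6,4] [37,6] [27,13] [37] [37] [33] [27].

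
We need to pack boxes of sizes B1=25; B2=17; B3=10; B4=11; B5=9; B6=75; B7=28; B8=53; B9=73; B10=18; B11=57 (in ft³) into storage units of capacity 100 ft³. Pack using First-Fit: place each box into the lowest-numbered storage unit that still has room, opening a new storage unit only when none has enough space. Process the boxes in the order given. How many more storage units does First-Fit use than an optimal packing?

1

First-Fit: [25,17,10,11,9,28] [75,18] [53] [73] [57] → 5 storage units.
Total size 376 ft³; any packing needs at least ⌈376/100⌉ = 4 storage units.
An optimal packing achieves that bound: [75,25] [73,18,9] [57,28,11] [53,17,10] → 4 storage units.
Excess: 5 − 4 = 1.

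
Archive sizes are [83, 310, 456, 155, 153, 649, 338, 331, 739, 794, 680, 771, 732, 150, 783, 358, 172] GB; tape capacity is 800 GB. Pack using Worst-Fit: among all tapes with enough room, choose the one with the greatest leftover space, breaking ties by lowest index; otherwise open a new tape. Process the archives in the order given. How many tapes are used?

11 tapes

83 GB → tape 1 (remaining 717 GB)
310 GB → tape 1 (remaining 407 GB)
456 GB → tape 2 (remaining 344 GB)
155 GB → tape 1 (remaining 252 GB)
153 GB → tape 2 (remaining 191 GB)
649 GB → tape 3 (remaining 151 GB)
338 GB → tape 4 (remaining 462 GB)
331 GB → tape 4 (remaining 131 GB)
739 GB → tape 5 (remaining 61 GB)
794 GB → tape 6 (remaining 6 GB)
680 GB → tape 7 (remaining 120 GB)
771 GB → tape 8 (remaining 29 GB)
732 GB → tape 9 (remaining 68 GB)
150 GB → tape 1 (remaining 102 GB)
783 GB → tape 10 (remaining 17 GB)
358 GB → tape 11 (remaining 442 GB)
172 GB → tape 11 (remaining 270 GB)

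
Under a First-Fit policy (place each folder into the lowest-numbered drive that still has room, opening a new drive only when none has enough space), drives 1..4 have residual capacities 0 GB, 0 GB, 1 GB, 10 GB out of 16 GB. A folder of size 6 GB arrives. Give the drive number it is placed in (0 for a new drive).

4

Drives with room: drive 4 (10 GB).
The first with room is drive 4.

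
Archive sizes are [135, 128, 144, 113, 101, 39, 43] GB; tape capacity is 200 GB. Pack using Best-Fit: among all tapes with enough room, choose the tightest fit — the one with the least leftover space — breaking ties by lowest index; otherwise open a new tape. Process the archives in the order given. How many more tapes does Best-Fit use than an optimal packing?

0

Best-Fit: [135,43] [128] [144,39] [113] [101] → 5 tapes.
5 archives exceed 100 GB (half the capacity), and no two of those can share a tape, so at least 5 tapes are needed.
So 5 is already optimal.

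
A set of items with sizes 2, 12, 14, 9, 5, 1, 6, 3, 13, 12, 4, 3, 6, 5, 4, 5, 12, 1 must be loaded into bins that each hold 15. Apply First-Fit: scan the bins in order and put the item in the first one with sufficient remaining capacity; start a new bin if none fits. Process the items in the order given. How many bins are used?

bin 1: place 2, 13 left
bin 1: place 12, 1 left
bin 2: place 14, 1 left
bin 3: place 9, 6 left
bin 3: place 5, 1 left
bin 1: place 1, 0 left
bin 4: place 6, 9 left
bin 4: place 3, 6 left
bin 5: place 13, 2 left
bin 6: place 12, 3 left
bin 4: place 4, 2 left
bin 6: place 3, 0 left
bin 7: place 6, 9 left
bin 7: place 5, 4 left
bin 7: place 4, 0 left
bin 8: place 5, 10 left
bin 9: place 12, 3 left
bin 2: place 1, 0 left
Final bins: [2,12,1] [14,1] [9,5] [6,3,4] [13] [12,3] [6,5,4] [5] [12].

9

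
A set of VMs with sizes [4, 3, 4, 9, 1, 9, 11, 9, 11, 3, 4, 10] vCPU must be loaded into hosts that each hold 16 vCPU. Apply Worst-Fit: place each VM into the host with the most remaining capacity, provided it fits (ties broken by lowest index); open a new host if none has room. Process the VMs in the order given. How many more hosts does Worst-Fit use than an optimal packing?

1

Worst-Fit: [4,3,4] [9,1] [9,3] [11] [9,4] [11] [10] → 7 hosts.
6 VMs exceed 8 vCPU (half the capacity), and no two of those can share a host, so at least 6 hosts are needed.
An optimal packing achieves that bound: [11,4,1] [11,4] [10,4] [9,3,3] [9] [9] → 6 hosts.
Excess: 7 − 6 = 1.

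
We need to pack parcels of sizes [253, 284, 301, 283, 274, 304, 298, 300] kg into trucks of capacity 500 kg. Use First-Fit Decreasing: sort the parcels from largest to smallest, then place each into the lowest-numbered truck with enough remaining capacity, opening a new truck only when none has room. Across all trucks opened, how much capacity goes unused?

Sorted descending: 304, 301, 300, 298, 284, 283, 274, 253.
Put 304 kg in truck 1; 196 kg remain.
Put 301 kg in truck 2; 199 kg remain.
Put 300 kg in truck 3; 200 kg remain.
Put 298 kg in truck 4; 202 kg remain.
Put 284 kg in truck 5; 216 kg remain.
Put 283 kg in truck 6; 217 kg remain.
Put 274 kg in truck 7; 226 kg remain.
Put 253 kg in truck 8; 247 kg remain.
8 trucks × 500 kg = 4000 kg; used 2297 kg; unused 1703 kg.

1703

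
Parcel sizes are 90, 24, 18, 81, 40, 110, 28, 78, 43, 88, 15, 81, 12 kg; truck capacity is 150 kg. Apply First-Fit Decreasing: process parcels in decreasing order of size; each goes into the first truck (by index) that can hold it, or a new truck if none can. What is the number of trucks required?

6 trucks

Sorted descending: 110, 90, 88, 81, 81, 78, 43, 40, 28, 24, 18, 15, 12.
truck 1: place 110 kg, 40 kg left
truck 2: place 90 kg, 60 kg left
truck 3: place 88 kg, 62 kg left
truck 4: place 81 kg, 69 kg left
truck 5: place 81 kg, 69 kg left
truck 6: place 78 kg, 72 kg left
truck 2: place 43 kg, 17 kg left
truck 1: place 40 kg, 0 kg left
truck 3: place 28 kg, 34 kg left
truck 3: place 24 kg, 10 kg left
truck 4: place 18 kg, 51 kg left
truck 2: place 15 kg, 2 kg left
truck 4: place 12 kg, 39 kg left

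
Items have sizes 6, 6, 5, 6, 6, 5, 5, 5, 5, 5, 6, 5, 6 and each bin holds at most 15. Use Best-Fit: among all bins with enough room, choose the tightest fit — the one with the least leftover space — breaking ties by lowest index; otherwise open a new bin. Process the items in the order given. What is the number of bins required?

6 → bin 1 (remaining 9)
6 → bin 1 (remaining 3)
5 → bin 2 (remaining 10)
6 → bin 2 (remaining 4)
6 → bin 3 (remaining 9)
5 → bin 3 (remaining 4)
5 → bin 4 (remaining 10)
5 → bin 4 (remaining 5)
5 → bin 4 (remaining 0)
5 → bin 5 (remaining 10)
6 → bin 5 (remaining 4)
5 → bin 6 (remaining 10)
6 → bin 6 (remaining 4)

6 bins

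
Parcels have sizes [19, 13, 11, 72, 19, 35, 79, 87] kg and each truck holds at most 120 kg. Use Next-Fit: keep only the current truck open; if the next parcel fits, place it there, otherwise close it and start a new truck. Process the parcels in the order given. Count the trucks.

19 kg → truck 1 (remaining 101 kg)
13 kg → truck 1 (remaining 88 kg)
11 kg → truck 1 (remaining 77 kg)
72 kg → truck 1 (remaining 5 kg)
19 kg → truck 2 (remaining 101 kg)
35 kg → truck 2 (remaining 66 kg)
79 kg → truck 3 (remaining 41 kg)
87 kg → truck 4 (remaining 33 kg)

4 trucks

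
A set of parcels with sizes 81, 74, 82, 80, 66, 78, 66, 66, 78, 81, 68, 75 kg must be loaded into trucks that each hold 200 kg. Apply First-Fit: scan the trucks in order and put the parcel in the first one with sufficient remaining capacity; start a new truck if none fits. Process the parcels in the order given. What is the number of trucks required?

6 trucks

truck 1: place 81 kg, 119 kg left
truck 1: place 74 kg, 45 kg left
truck 2: place 82 kg, 118 kg left
truck 2: place 80 kg, 38 kg left
truck 3: place 66 kg, 134 kg left
truck 3: place 78 kg, 56 kg left
truck 4: place 66 kg, 134 kg left
truck 4: place 66 kg, 68 kg left
truck 5: place 78 kg, 122 kg left
truck 5: place 81 kg, 41 kg left
truck 4: place 68 kg, 0 kg left
truck 6: place 75 kg, 125 kg left
Final trucks: [81,74] [82,80] [66,78] [66,66,68] [78,81] [75].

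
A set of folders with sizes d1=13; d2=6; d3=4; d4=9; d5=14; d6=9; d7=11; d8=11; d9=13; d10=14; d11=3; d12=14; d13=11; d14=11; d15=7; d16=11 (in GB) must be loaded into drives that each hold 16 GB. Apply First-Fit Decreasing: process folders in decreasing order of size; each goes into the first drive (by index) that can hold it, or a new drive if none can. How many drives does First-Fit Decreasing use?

Sorted descending: 14, 14, 14, 13, 13, 11, 11, 11, 11, 11, 9, 9, 7, 6, 4, 3.
drive 1: place 14 GB, 2 GB left
drive 2: place 14 GB, 2 GB left
drive 3: place 14 GB, 2 GB left
drive 4: place 13 GB, 3 GB left
drive 5: place 13 GB, 3 GB left
drive 6: place 11 GB, 5 GB left
drive 7: place 11 GB, 5 GB left
drive 8: place 11 GB, 5 GB left
drive 9: place 11 GB, 5 GB left
drive 10: place 11 GB, 5 GB left
drive 11: place 9 GB, 7 GB left
drive 12: place 9 GB, 7 GB left
drive 11: place 7 GB, 0 GB left
drive 12: place 6 GB, 1 GB left
drive 6: place 4 GB, 1 GB left
drive 4: place 3 GB, 0 GB left
Final drives: [14] [14] [14] [13,3] [13] [11,4] [11] [11] [11] [11] [9,7] [9,6].

12 drives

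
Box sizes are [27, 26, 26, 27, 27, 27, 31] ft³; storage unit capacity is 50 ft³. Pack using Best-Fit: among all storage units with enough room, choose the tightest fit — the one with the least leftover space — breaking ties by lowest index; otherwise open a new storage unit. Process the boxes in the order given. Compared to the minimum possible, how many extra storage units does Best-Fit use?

0

Best-Fit: [27] [26] [26] [27] [27] [27] [31] → 7 storage units.
7 boxes exceed 25 ft³ (half the capacity), and no two of those can share a storage unit, so at least 7 storage units are needed.
So 7 is already optimal.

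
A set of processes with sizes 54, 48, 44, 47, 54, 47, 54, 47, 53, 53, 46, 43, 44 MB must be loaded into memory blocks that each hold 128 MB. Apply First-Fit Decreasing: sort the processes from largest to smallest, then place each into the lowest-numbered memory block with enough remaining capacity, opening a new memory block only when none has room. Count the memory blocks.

7

Sorted descending: 54, 54, 54, 53, 53, 48, 47, 47, 47, 46, 44, 44, 43.
memory block 1: place 54 MB, 74 MB left
memory block 1: place 54 MB, 20 MB left
memory block 2: place 54 MB, 74 MB left
memory block 2: place 53 MB, 21 MB left
memory block 3: place 53 MB, 75 MB left
memory block 3: place 48 MB, 27 MB left
memory block 4: place 47 MB, 81 MB left
memory block 4: place 47 MB, 34 MB left
memory block 5: place 47 MB, 81 MB left
memory block 5: place 46 MB, 35 MB left
memory block 6: place 44 MB, 84 MB left
memory block 6: place 44 MB, 40 MB left
memory block 7: place 43 MB, 85 MB left
Final memory blocks: [54,54] [54,53] [53,48] [47,47] [47,46] [44,44] [43].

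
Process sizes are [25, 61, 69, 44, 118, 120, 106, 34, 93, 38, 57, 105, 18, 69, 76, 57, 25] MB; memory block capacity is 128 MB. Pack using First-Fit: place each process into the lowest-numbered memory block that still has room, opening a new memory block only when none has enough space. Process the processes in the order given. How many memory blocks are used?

Put 25 MB in memory block 1; 103 MB remain.
Put 61 MB in memory block 1; 42 MB remain.
Put 69 MB in memory block 2; 59 MB remain.
Put 44 MB in memory block 2; 15 MB remain.
Put 118 MB in memory block 3; 10 MB remain.
Put 120 MB in memory block 4; 8 MB remain.
Put 106 MB in memory block 5; 22 MB remain.
Put 34 MB in memory block 1; 8 MB remain.
Put 93 MB in memory block 6; 35 MB remain.
Put 38 MB in memory block 7; 90 MB remain.
Put 57 MB in memory block 7; 33 MB remain.
Put 105 MB in memory block 8; 23 MB remain.
Put 18 MB in memory block 5; 4 MB remain.
Put 69 MB in memory block 9; 59 MB remain.
Put 76 MB in memory block 10; 52 MB remain.
Put 57 MB in memory block 9; 2 MB remain.
Put 25 MB in memory block 6; 10 MB remain.
Final memory blocks: [25,61,34] [69,44] [118] [120] [106,18] [93,25] [38,57] [105] [69,57] [76].

10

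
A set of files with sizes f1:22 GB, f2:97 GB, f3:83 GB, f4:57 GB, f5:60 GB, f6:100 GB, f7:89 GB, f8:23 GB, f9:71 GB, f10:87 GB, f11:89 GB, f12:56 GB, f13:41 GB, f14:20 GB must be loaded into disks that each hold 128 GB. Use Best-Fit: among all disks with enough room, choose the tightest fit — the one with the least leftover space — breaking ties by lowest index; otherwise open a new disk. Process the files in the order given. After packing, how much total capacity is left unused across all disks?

129

Put f1 (22 GB) in disk 1; 106 GB remain.
Put f2 (97 GB) in disk 1; 9 GB remain.
Put f3 (83 GB) in disk 2; 45 GB remain.
Put f4 (57 GB) in disk 3; 71 GB remain.
Put f5 (60 GB) in disk 3; 11 GB remain.
Put f6 (100 GB) in disk 4; 28 GB remain.
Put f7 (89 GB) in disk 5; 39 GB remain.
Put f8 (23 GB) in disk 4; 5 GB remain.
Put f9 (71 GB) in disk 6; 57 GB remain.
Put f10 (87 GB) in disk 7; 41 GB remain.
Put f11 (89 GB) in disk 8; 39 GB remain.
Put f12 (56 GB) in disk 6; 1 GB remain.
Put f13 (41 GB) in disk 7; 0 GB remain.
Put f14 (20 GB) in disk 5; 19 GB remain.
8 disks × 128 GB = 1024 GB; used 895 GB; unused 129 GB.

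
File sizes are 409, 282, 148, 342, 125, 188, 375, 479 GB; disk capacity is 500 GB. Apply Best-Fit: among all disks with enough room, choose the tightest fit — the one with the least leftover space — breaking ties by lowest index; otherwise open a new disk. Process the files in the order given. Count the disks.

6

409 GB → disk 1 (remaining 91 GB)
282 GB → disk 2 (remaining 218 GB)
148 GB → disk 2 (remaining 70 GB)
342 GB → disk 3 (remaining 158 GB)
125 GB → disk 3 (remaining 33 GB)
188 GB → disk 4 (remaining 312 GB)
375 GB → disk 5 (remaining 125 GB)
479 GB → disk 6 (remaining 21 GB)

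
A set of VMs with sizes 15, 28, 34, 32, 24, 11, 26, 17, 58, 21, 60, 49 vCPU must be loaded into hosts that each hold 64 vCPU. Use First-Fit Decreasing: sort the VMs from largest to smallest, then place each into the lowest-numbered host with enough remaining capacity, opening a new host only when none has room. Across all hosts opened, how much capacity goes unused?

73

Sorted descending: 60, 58, 49, 34, 32, 28, 26, 24, 21, 17, 15, 11.
60 vCPU → host 1 (remaining 4 vCPU)
58 vCPU → host 2 (remaining 6 vCPU)
49 vCPU → host 3 (remaining 15 vCPU)
34 vCPU → host 4 (remaining 30 vCPU)
32 vCPU → host 5 (remaining 32 vCPU)
28 vCPU → host 4 (remaining 2 vCPU)
26 vCPU → host 5 (remaining 6 vCPU)
24 vCPU → host 6 (remaining 40 vCPU)
21 vCPU → host 6 (remaining 19 vCPU)
17 vCPU → host 6 (remaining 2 vCPU)
15 vCPU → host 3 (remaining 0 vCPU)
11 vCPU → host 7 (remaining 53 vCPU)
7 hosts × 64 vCPU = 448 vCPU; used 375 vCPU; unused 73 vCPU.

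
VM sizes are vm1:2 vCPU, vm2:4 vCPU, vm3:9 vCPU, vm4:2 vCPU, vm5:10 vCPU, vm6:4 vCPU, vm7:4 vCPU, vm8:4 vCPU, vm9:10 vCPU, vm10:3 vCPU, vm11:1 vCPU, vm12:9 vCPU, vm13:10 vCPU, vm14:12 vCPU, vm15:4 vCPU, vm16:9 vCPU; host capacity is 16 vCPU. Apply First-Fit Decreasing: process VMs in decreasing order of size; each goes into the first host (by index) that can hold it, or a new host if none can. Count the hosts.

Sorted descending: 12, 10, 10, 10, 9, 9, 9, 4, 4, 4, 4, 4, 3, 2, 2, 1.
12 vCPU → host 1 (remaining 4 vCPU)
10 vCPU → host 2 (remaining 6 vCPU)
10 vCPU → host 3 (remaining 6 vCPU)
10 vCPU → host 4 (remaining 6 vCPU)
9 vCPU → host 5 (remaining 7 vCPU)
9 vCPU → host 6 (remaining 7 vCPU)
9 vCPU → host 7 (remaining 7 vCPU)
4 vCPU → host 1 (remaining 0 vCPU)
4 vCPU → host 2 (remaining 2 vCPU)
4 vCPU → host 3 (remaining 2 vCPU)
4 vCPU → host 4 (remaining 2 vCPU)
4 vCPU → host 5 (remaining 3 vCPU)
3 vCPU → host 5 (remaining 0 vCPU)
2 vCPU → host 2 (remaining 0 vCPU)
2 vCPU → host 3 (remaining 0 vCPU)
1 vCPU → host 4 (remaining 1 vCPU)
Final hosts: [12,4] [10,4,2] [10,4,2] [10,4,1] [9,4,3] [9] [9].

7 hosts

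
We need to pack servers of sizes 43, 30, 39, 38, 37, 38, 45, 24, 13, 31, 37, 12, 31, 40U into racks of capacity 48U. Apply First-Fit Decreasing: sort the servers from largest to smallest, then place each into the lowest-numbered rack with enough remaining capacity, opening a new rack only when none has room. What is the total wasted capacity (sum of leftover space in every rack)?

118

Sorted descending: 45, 43, 40, 39, 38, 38, 37, 37, 31, 31, 30, 24, 13, 12.
rack 1: place 45U, 3U left
rack 2: place 43U, 5U left
rack 3: place 40U, 8U left
rack 4: place 39U, 9U left
rack 5: place 38U, 10U left
rack 6: place 38U, 10U left
rack 7: place 37U, 11U left
rack 8: place 37U, 11U left
rack 9: place 31U, 17U left
rack 10: place 31U, 17U left
rack 11: place 30U, 18U left
rack 12: place 24U, 24U left
rack 9: place 13U, 4U left
rack 10: place 12U, 5U left
12 racks × 48U = 576U; used 458U; unused 118U.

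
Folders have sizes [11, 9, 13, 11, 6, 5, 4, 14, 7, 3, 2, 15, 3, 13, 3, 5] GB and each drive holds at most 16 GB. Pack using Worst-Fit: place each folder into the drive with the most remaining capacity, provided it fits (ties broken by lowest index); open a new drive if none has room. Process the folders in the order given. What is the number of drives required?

11 GB → drive 1 (remaining 5 GB)
9 GB → drive 2 (remaining 7 GB)
13 GB → drive 3 (remaining 3 GB)
11 GB → drive 4 (remaining 5 GB)
6 GB → drive 2 (remaining 1 GB)
5 GB → drive 1 (remaining 0 GB)
4 GB → drive 4 (remaining 1 GB)
14 GB → drive 5 (remaining 2 GB)
7 GB → drive 6 (remaining 9 GB)
3 GB → drive 6 (remaining 6 GB)
2 GB → drive 6 (remaining 4 GB)
15 GB → drive 7 (remaining 1 GB)
3 GB → drive 6 (remaining 1 GB)
13 GB → drive 8 (remaining 3 GB)
3 GB → drive 3 (remaining 0 GB)
5 GB → drive 9 (remaining 11 GB)
Final drives: [11,5] [9,6] [13,3] [11,4] [14] [7,3,2,3] [15] [13] [5].

9 drives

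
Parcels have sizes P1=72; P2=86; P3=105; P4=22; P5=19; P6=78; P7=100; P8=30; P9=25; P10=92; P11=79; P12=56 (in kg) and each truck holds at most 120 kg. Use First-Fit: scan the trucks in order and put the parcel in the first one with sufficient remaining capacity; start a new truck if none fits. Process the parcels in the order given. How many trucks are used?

Put P1 (72 kg) in truck 1; 48 kg remain.
Put P2 (86 kg) in truck 2; 34 kg remain.
Put P3 (105 kg) in truck 3; 15 kg remain.
Put P4 (22 kg) in truck 1; 26 kg remain.
Put P5 (19 kg) in truck 1; 7 kg remain.
Put P6 (78 kg) in truck 4; 42 kg remain.
Put P7 (100 kg) in truck 5; 20 kg remain.
Put P8 (30 kg) in truck 2; 4 kg remain.
Put P9 (25 kg) in truck 4; 17 kg remain.
Put P10 (92 kg) in truck 6; 28 kg remain.
Put P11 (79 kg) in truck 7; 41 kg remain.
Put P12 (56 kg) in truck 8; 64 kg remain.

8 trucks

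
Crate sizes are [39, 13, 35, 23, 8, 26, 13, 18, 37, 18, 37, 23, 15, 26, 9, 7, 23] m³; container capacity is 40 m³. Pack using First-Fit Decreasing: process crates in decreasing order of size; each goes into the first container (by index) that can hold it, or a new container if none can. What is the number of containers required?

10 containers

Sorted descending: 39, 37, 37, 35, 26, 26, 23, 23, 23, 18, 18, 15, 13, 13, 9, 8, 7.
39 m³ → container 1 (remaining 1 m³)
37 m³ → container 2 (remaining 3 m³)
37 m³ → container 3 (remaining 3 m³)
35 m³ → container 4 (remaining 5 m³)
26 m³ → container 5 (remaining 14 m³)
26 m³ → container 6 (remaining 14 m³)
23 m³ → container 7 (remaining 17 m³)
23 m³ → container 8 (remaining 17 m³)
23 m³ → container 9 (remaining 17 m³)
18 m³ → container 10 (remaining 22 m³)
18 m³ → container 10 (remaining 4 m³)
15 m³ → container 7 (remaining 2 m³)
13 m³ → container 5 (remaining 1 m³)
13 m³ → container 6 (remaining 1 m³)
9 m³ → container 8 (remaining 8 m³)
8 m³ → container 8 (remaining 0 m³)
7 m³ → container 9 (remaining 10 m³)
Final containers: [39] [37] [37] [35] [26,13] [26,13] [23,15] [23,9,8] [23,7] [18,18].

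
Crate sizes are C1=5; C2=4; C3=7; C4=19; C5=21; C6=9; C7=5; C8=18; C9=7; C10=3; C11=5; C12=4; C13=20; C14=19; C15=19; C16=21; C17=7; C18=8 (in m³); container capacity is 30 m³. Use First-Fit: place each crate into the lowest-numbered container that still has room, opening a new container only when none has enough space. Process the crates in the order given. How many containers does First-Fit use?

Put C1 (5 m³) in container 1; 25 m³ remain.
Put C2 (4 m³) in container 1; 21 m³ remain.
Put C3 (7 m³) in container 1; 14 m³ remain.
Put C4 (19 m³) in container 2; 11 m³ remain.
Put C5 (21 m³) in container 3; 9 m³ remain.
Put C6 (9 m³) in container 1; 5 m³ remain.
Put C7 (5 m³) in container 1; 0 m³ remain.
Put C8 (18 m³) in container 4; 12 m³ remain.
Put C9 (7 m³) in container 2; 4 m³ remain.
Put C10 (3 m³) in container 2; 1 m³ remain.
Put C11 (5 m³) in container 3; 4 m³ remain.
Put C12 (4 m³) in container 3; 0 m³ remain.
Put C13 (20 m³) in container 5; 10 m³ remain.
Put C14 (19 m³) in container 6; 11 m³ remain.
Put C15 (19 m³) in container 7; 11 m³ remain.
Put C16 (21 m³) in container 8; 9 m³ remain.
Put C17 (7 m³) in container 4; 5 m³ remain.
Put C18 (8 m³) in container 5; 2 m³ remain.
Final containers: [5,4,7,9,5] [19,7,3] [21,5,4] [18,7] [20,8] [19] [19] [21].

8 containers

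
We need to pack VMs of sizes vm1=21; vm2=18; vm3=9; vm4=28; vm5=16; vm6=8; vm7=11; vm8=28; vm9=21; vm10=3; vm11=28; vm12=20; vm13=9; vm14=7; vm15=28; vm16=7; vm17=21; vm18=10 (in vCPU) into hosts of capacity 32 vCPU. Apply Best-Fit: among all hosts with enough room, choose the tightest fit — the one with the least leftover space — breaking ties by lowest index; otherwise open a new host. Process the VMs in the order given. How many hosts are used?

host 1: place vm1 (21 vCPU), 11 vCPU left
host 2: place vm2 (18 vCPU), 14 vCPU left
host 1: place vm3 (9 vCPU), 2 vCPU left
host 3: place vm4 (28 vCPU), 4 vCPU left
host 4: place vm5 (16 vCPU), 16 vCPU left
host 2: place vm6 (8 vCPU), 6 vCPU left
host 4: place vm7 (11 vCPU), 5 vCPU left
host 5: place vm8 (28 vCPU), 4 vCPU left
host 6: place vm9 (21 vCPU), 11 vCPU left
host 3: place vm10 (3 vCPU), 1 vCPU left
host 7: place vm11 (28 vCPU), 4 vCPU left
host 8: place vm12 (20 vCPU), 12 vCPU left
host 6: place vm13 (9 vCPU), 2 vCPU left
host 8: place vm14 (7 vCPU), 5 vCPU left
host 9: place vm15 (28 vCPU), 4 vCPU left
host 10: place vm16 (7 vCPU), 25 vCPU left
host 10: place vm17 (21 vCPU), 4 vCPU left
host 11: place vm18 (10 vCPU), 22 vCPU left
Final hosts: [21,9] [18,8] [28,3] [16,11] [28] [21,9] [28] [20,7] [28] [7,21] [10].

11 hosts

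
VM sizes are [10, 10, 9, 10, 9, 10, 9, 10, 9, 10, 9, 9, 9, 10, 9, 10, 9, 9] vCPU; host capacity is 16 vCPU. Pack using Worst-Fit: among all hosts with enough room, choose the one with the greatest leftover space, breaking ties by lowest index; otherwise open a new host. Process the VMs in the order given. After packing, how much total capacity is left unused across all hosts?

10 vCPU → host 1 (remaining 6 vCPU)
10 vCPU → host 2 (remaining 6 vCPU)
9 vCPU → host 3 (remaining 7 vCPU)
10 vCPU → host 4 (remaining 6 vCPU)
9 vCPU → host 5 (remaining 7 vCPU)
10 vCPU → host 6 (remaining 6 vCPU)
9 vCPU → host 7 (remaining 7 vCPU)
10 vCPU → host 8 (remaining 6 vCPU)
9 vCPU → host 9 (remaining 7 vCPU)
10 vCPU → host 10 (remaining 6 vCPU)
9 vCPU → host 11 (remaining 7 vCPU)
9 vCPU → host 12 (remaining 7 vCPU)
9 vCPU → host 13 (remaining 7 vCPU)
10 vCPU → host 14 (remaining 6 vCPU)
9 vCPU → host 15 (remaining 7 vCPU)
10 vCPU → host 16 (remaining 6 vCPU)
9 vCPU → host 17 (remaining 7 vCPU)
9 vCPU → host 18 (remaining 7 vCPU)
18 hosts × 16 vCPU = 288 vCPU; used 170 vCPU; unused 118 vCPU.

118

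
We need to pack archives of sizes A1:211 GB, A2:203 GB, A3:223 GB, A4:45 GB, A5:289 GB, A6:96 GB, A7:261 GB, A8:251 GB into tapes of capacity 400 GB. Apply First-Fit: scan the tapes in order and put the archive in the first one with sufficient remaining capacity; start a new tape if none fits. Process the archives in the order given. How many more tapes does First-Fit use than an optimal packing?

First-Fit: [211,45,96] [203] [223] [289] [261] [251] → 6 tapes.
6 archives exceed 200 GB (half the capacity), and no two of those can share a tape, so at least 6 tapes are needed.
So 6 is already optimal.

0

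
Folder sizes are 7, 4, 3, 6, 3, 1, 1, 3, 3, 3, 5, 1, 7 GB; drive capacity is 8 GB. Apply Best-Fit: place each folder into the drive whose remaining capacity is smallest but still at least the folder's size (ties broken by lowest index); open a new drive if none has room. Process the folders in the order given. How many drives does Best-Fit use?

7

drive 1: place 7 GB, 1 GB left
drive 2: place 4 GB, 4 GB left
drive 2: place 3 GB, 1 GB left
drive 3: place 6 GB, 2 GB left
drive 4: place 3 GB, 5 GB left
drive 1: place 1 GB, 0 GB left
drive 2: place 1 GB, 0 GB left
drive 4: place 3 GB, 2 GB left
drive 5: place 3 GB, 5 GB left
drive 5: place 3 GB, 2 GB left
drive 6: place 5 GB, 3 GB left
drive 3: place 1 GB, 1 GB left
drive 7: place 7 GB, 1 GB left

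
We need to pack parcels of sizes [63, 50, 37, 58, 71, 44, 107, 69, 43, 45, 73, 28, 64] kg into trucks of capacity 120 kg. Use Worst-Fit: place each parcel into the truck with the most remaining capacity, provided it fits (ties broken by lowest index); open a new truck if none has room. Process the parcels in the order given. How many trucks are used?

truck 1: place 63 kg, 57 kg left
truck 1: place 50 kg, 7 kg left
truck 2: place 37 kg, 83 kg left
truck 2: place 58 kg, 25 kg left
truck 3: place 71 kg, 49 kg left
truck 3: place 44 kg, 5 kg left
truck 4: place 107 kg, 13 kg left
truck 5: place 69 kg, 51 kg left
truck 5: place 43 kg, 8 kg left
truck 6: place 45 kg, 75 kg left
truck 6: place 73 kg, 2 kg left
truck 7: place 28 kg, 92 kg left
truck 7: place 64 kg, 28 kg left
Final trucks: [63,50] [37,58] [71,44] [107] [69,43] [45,73] [28,64].

7 trucks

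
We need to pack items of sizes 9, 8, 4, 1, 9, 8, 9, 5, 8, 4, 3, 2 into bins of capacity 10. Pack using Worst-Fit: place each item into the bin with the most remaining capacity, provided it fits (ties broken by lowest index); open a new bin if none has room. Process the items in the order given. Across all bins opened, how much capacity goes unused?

10

bin 1: place 9, 1 left
bin 2: place 8, 2 left
bin 3: place 4, 6 left
bin 3: place 1, 5 left
bin 4: place 9, 1 left
bin 5: place 8, 2 left
bin 6: place 9, 1 left
bin 3: place 5, 0 left
bin 7: place 8, 2 left
bin 8: place 4, 6 left
bin 8: place 3, 3 left
bin 8: place 2, 1 left
8 bins × 10 = 80; used 70; unused 10.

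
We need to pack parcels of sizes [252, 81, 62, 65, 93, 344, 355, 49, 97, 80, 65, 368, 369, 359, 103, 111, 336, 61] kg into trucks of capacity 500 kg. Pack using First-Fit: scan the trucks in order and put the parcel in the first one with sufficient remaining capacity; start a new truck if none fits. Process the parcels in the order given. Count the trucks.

truck 1: place 252 kg, 248 kg left
truck 1: place 81 kg, 167 kg left
truck 1: place 62 kg, 105 kg left
truck 1: place 65 kg, 40 kg left
truck 2: place 93 kg, 407 kg left
truck 2: place 344 kg, 63 kg left
truck 3: place 355 kg, 145 kg left
truck 2: place 49 kg, 14 kg left
truck 3: place 97 kg, 48 kg left
truck 4: place 80 kg, 420 kg left
truck 4: place 65 kg, 355 kg left
truck 5: place 368 kg, 132 kg left
truck 6: place 369 kg, 131 kg left
truck 7: place 359 kg, 141 kg left
truck 4: place 103 kg, 252 kg left
truck 4: place 111 kg, 141 kg left
truck 8: place 336 kg, 164 kg left
truck 4: place 61 kg, 80 kg left

8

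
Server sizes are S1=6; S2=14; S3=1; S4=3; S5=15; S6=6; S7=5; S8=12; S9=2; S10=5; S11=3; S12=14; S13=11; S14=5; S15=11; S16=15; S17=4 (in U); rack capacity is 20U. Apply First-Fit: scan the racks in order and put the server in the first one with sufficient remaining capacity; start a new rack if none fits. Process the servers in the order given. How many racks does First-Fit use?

Put S1 (6U) in rack 1; 14U remain.
Put S2 (14U) in rack 1; 0U remain.
Put S3 (1U) in rack 2; 19U remain.
Put S4 (3U) in rack 2; 16U remain.
Put S5 (15U) in rack 2; 1U remain.
Put S6 (6U) in rack 3; 14U remain.
Put S7 (5U) in rack 3; 9U remain.
Put S8 (12U) in rack 4; 8U remain.
Put S9 (2U) in rack 3; 7U remain.
Put S10 (5U) in rack 3; 2U remain.
Put S11 (3U) in rack 4; 5U remain.
Put S12 (14U) in rack 5; 6U remain.
Put S13 (11U) in rack 6; 9U remain.
Put S14 (5U) in rack 4; 0U remain.
Put S15 (11U) in rack 7; 9U remain.
Put S16 (15U) in rack 8; 5U remain.
Put S17 (4U) in rack 5; 2U remain.

8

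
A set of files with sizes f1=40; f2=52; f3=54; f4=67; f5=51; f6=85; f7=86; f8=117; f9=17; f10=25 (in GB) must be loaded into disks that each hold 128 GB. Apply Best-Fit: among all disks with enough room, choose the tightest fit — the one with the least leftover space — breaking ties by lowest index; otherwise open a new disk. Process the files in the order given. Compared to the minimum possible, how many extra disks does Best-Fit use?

Best-Fit: [40,52,17] [54,67] [51] [85] [86,25] [117] → 6 disks.
Total size 594 GB; any packing needs at least ⌈594/128⌉ = 5 disks.
An optimal packing achieves that bound: [117] [86,40] [85,25,17] [67,54] [52,51] → 5 disks.
Excess: 6 − 5 = 1.

1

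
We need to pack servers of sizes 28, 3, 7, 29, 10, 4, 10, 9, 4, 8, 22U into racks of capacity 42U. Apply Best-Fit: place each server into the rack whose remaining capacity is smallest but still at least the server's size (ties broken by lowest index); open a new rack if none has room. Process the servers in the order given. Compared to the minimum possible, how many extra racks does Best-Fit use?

Best-Fit: [28,3,7,4] [29,10] [10,9,4,8] [22] → 4 racks.
Total size 134U; any packing needs at least ⌈134/42⌉ = 4 racks.
So 4 is already optimal.

0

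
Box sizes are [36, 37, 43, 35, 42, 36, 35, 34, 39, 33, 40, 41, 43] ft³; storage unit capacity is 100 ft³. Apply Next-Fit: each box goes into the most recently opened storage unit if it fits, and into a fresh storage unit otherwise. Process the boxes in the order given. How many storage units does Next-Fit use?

7 storage units

36 ft³ → storage unit 1 (remaining 64 ft³)
37 ft³ → storage unit 1 (remaining 27 ft³)
43 ft³ → storage unit 2 (remaining 57 ft³)
35 ft³ → storage unit 2 (remaining 22 ft³)
42 ft³ → storage unit 3 (remaining 58 ft³)
36 ft³ → storage unit 3 (remaining 22 ft³)
35 ft³ → storage unit 4 (remaining 65 ft³)
34 ft³ → storage unit 4 (remaining 31 ft³)
39 ft³ → storage unit 5 (remaining 61 ft³)
33 ft³ → storage unit 5 (remaining 28 ft³)
40 ft³ → storage unit 6 (remaining 60 ft³)
41 ft³ → storage unit 6 (remaining 19 ft³)
43 ft³ → storage unit 7 (remaining 57 ft³)
Final storage units: [36,37] [43,35] [42,36] [35,34] [39,33] [40,41] [43].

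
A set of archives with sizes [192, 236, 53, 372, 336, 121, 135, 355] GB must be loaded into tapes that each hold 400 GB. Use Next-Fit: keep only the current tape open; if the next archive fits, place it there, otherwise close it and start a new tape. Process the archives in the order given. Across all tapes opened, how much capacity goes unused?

tape 1: place 192 GB, 208 GB left
tape 2: place 236 GB, 164 GB left
tape 2: place 53 GB, 111 GB left
tape 3: place 372 GB, 28 GB left
tape 4: place 336 GB, 64 GB left
tape 5: place 121 GB, 279 GB left
tape 5: place 135 GB, 144 GB left
tape 6: place 355 GB, 45 GB left
6 tapes × 400 GB = 2400 GB; used 1800 GB; unused 600 GB.

600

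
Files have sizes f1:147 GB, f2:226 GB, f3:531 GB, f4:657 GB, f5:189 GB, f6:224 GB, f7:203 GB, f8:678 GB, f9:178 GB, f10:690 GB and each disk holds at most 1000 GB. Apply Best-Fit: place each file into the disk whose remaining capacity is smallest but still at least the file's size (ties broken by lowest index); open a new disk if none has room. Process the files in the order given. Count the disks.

Put f1 (147 GB) in disk 1; 853 GB remain.
Put f2 (226 GB) in disk 1; 627 GB remain.
Put f3 (531 GB) in disk 1; 96 GB remain.
Put f4 (657 GB) in disk 2; 343 GB remain.
Put f5 (189 GB) in disk 2; 154 GB remain.
Put f6 (224 GB) in disk 3; 776 GB remain.
Put f7 (203 GB) in disk 3; 573 GB remain.
Put f8 (678 GB) in disk 4; 322 GB remain.
Put f9 (178 GB) in disk 4; 144 GB remain.
Put f10 (690 GB) in disk 5; 310 GB remain.

5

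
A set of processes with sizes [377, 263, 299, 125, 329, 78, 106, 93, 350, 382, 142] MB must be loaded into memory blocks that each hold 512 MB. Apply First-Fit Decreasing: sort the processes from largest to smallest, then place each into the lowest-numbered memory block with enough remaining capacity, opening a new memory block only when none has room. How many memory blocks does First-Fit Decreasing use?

Sorted descending: 382, 377, 350, 329, 299, 263, 142, 125, 106, 93, 78.
memory block 1: place 382 MB, 130 MB left
memory block 2: place 377 MB, 135 MB left
memory block 3: place 350 MB, 162 MB left
memory block 4: place 329 MB, 183 MB left
memory block 5: place 299 MB, 213 MB left
memory block 6: place 263 MB, 249 MB left
memory block 3: place 142 MB, 20 MB left
memory block 1: place 125 MB, 5 MB left
memory block 2: place 106 MB, 29 MB left
memory block 4: place 93 MB, 90 MB left
memory block 4: place 78 MB, 12 MB left
Final memory blocks: [382,125] [377,106] [350,142] [329,93,78] [299] [263].

6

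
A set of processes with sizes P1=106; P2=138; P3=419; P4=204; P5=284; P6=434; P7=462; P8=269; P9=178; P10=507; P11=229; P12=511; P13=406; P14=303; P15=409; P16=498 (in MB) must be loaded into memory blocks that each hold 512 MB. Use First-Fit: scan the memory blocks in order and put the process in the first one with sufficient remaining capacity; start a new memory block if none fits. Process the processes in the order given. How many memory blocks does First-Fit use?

12 memory blocks

Put P1 (106 MB) in memory block 1; 406 MB remain.
Put P2 (138 MB) in memory block 1; 268 MB remain.
Put P3 (419 MB) in memory block 2; 93 MB remain.
Put P4 (204 MB) in memory block 1; 64 MB remain.
Put P5 (284 MB) in memory block 3; 228 MB remain.
Put P6 (434 MB) in memory block 4; 78 MB remain.
Put P7 (462 MB) in memory block 5; 50 MB remain.
Put P8 (269 MB) in memory block 6; 243 MB remain.
Put P9 (178 MB) in memory block 3; 50 MB remain.
Put P10 (507 MB) in memory block 7; 5 MB remain.
Put P11 (229 MB) in memory block 6; 14 MB remain.
Put P12 (511 MB) in memory block 8; 1 MB remain.
Put P13 (406 MB) in memory block 9; 106 MB remain.
Put P14 (303 MB) in memory block 10; 209 MB remain.
Put P15 (409 MB) in memory block 11; 103 MB remain.
Put P16 (498 MB) in memory block 12; 14 MB remain.
Final memory blocks: [106,138,204] [419] [284,178] [434] [462] [269,229] [507] [511] [406] [303] [409] [498].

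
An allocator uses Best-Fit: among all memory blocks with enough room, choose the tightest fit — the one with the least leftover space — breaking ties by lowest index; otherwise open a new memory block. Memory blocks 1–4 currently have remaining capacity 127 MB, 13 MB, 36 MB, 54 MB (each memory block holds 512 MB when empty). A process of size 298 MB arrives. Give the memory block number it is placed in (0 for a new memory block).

0

No memory block has ≥ 298 MB free, so a new memory block is opened.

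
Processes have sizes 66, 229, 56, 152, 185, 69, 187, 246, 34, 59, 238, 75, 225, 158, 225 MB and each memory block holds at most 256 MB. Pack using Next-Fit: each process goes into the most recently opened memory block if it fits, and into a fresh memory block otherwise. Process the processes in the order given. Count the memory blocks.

Put 66 MB in memory block 1; 190 MB remain.
Put 229 MB in memory block 2; 27 MB remain.
Put 56 MB in memory block 3; 200 MB remain.
Put 152 MB in memory block 3; 48 MB remain.
Put 185 MB in memory block 4; 71 MB remain.
Put 69 MB in memory block 4; 2 MB remain.
Put 187 MB in memory block 5; 69 MB remain.
Put 246 MB in memory block 6; 10 MB remain.
Put 34 MB in memory block 7; 222 MB remain.
Put 59 MB in memory block 7; 163 MB remain.
Put 238 MB in memory block 8; 18 MB remain.
Put 75 MB in memory block 9; 181 MB remain.
Put 225 MB in memory block 10; 31 MB remain.
Put 158 MB in memory block 11; 98 MB remain.
Put 225 MB in memory block 12; 31 MB remain.

12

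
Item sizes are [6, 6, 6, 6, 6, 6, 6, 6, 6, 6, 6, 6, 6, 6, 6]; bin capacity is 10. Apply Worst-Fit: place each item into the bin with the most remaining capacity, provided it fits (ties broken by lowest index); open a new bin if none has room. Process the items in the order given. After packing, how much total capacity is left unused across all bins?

6 → bin 1 (remaining 4)
6 → bin 2 (remaining 4)
6 → bin 3 (remaining 4)
6 → bin 4 (remaining 4)
6 → bin 5 (remaining 4)
6 → bin 6 (remaining 4)
6 → bin 7 (remaining 4)
6 → bin 8 (remaining 4)
6 → bin 9 (remaining 4)
6 → bin 10 (remaining 4)
6 → bin 11 (remaining 4)
6 → bin 12 (remaining 4)
6 → bin 13 (remaining 4)
6 → bin 14 (remaining 4)
6 → bin 15 (remaining 4)
15 bins × 10 = 150; used 90; unused 60.

60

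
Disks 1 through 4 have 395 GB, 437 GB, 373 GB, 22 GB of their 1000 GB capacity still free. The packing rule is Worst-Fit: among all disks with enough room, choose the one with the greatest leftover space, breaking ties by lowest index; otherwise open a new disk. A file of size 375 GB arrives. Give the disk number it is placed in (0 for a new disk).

2

Disks with room: disk 1 (395 GB), disk 2 (437 GB).
Most room is disk 2 with 437 GB free.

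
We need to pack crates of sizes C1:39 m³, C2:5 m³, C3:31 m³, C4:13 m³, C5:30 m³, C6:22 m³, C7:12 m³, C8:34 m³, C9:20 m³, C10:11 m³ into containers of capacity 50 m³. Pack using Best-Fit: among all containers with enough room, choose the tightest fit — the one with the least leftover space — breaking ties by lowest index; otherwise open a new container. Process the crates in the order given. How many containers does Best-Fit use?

C1 (39 m³) → container 1 (remaining 11 m³)
C2 (5 m³) → container 1 (remaining 6 m³)
C3 (31 m³) → container 2 (remaining 19 m³)
C4 (13 m³) → container 2 (remaining 6 m³)
C5 (30 m³) → container 3 (remaining 20 m³)
C6 (22 m³) → container 4 (remaining 28 m³)
C7 (12 m³) → container 3 (remaining 8 m³)
C8 (34 m³) → container 5 (remaining 16 m³)
C9 (20 m³) → container 4 (remaining 8 m³)
C10 (11 m³) → container 5 (remaining 5 m³)
Final containers: [39,5] [31,13] [30,12] [22,20] [34,11].

5 containers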